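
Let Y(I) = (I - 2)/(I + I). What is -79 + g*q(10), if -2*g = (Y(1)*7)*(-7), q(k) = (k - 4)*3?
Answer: -599/2 ≈ -299.50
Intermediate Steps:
q(k) = -12 + 3*k (q(k) = (-4 + k)*3 = -12 + 3*k)
Y(I) = (-2 + I)/(2*I) (Y(I) = (-2 + I)/((2*I)) = (-2 + I)*(1/(2*I)) = (-2 + I)/(2*I))
g = -49/4 (g = -((½)*(-2 + 1)/1)*7*(-7)/2 = -((½)*1*(-1))*7*(-7)/2 = -(-½*7)*(-7)/2 = -(-7)*(-7)/4 = -½*49/2 = -49/4 ≈ -12.250)
-79 + g*q(10) = -79 - 49*(-12 + 3*10)/4 = -79 - 49*(-12 + 30)/4 = -79 - 49/4*18 = -79 - 441/2 = -599/2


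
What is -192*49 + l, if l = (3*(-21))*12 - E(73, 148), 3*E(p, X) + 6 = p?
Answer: -30559/3 ≈ -10186.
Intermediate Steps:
E(p, X) = -2 + p/3
l = -2335/3 (l = (3*(-21))*12 - (-2 + (⅓)*73) = -63*12 - (-2 + 73/3) = -756 - 1*67/3 = -756 - 67/3 = -2335/3 ≈ -778.33)
-192*49 + l = -192*49 - 2335/3 = -9408 - 2335/3 = -30559/3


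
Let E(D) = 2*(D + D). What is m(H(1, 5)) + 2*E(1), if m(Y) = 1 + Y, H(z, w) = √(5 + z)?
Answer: 9 + √6 ≈ 11.449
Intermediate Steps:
E(D) = 4*D (E(D) = 2*(2*D) = 4*D)
m(H(1, 5)) + 2*E(1) = (1 + √(5 + 1)) + 2*(4*1) = (1 + √6) + 2*4 = (1 + √6) + 8 = 9 + √6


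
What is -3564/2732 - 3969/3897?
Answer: -687006/295739 ≈ -2.3230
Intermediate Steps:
-3564/2732 - 3969/3897 = -3564*1/2732 - 3969*1/3897 = -891/683 - 441/433 = -687006/295739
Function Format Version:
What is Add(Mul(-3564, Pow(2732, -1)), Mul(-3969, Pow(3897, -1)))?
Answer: Rational(-687006, 295739) ≈ -2.3230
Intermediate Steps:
Add(Mul(-3564, Pow(2732, -1)), Mul(-3969, Pow(3897, -1))) = Add(Mul(-3564, Rational(1, 2732)), Mul(-3969, Rational(1, 3897))) = Add(Rational(-891, 683), Rational(-441, 433)) = Rational(-687006, 295739)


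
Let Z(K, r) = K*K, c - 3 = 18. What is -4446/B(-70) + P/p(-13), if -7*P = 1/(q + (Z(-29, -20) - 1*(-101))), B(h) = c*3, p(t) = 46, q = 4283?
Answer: -16961843/240350 ≈ -70.571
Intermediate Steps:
c = 21 (c = 3 + 18 = 21)
B(h) = 63 (B(h) = 21*3 = 63)
Z(K, r) = K²
P = -1/36575 (P = -1/(7*(4283 + ((-29)² - 1*(-101)))) = -1/(7*(4283 + (841 + 101))) = -1/(7*(4283 + 942)) = -⅐/5225 = -⅐*1/5225 = -1/36575 ≈ -2.7341e-5)
-4446/B(-70) + P/p(-13) = -4446/63 - 1/36575/46 = -4446*1/63 - 1/36575*1/46 = -494/7 - 1/1682450 = -16961843/240350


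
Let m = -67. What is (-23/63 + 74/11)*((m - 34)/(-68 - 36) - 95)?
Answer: -559943/936 ≈ -598.23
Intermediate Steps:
(-23/63 + 74/11)*((m - 34)/(-68 - 36) - 95) = (-23/63 + 74/11)*((-67 - 34)/(-68 - 36) - 95) = (-23*1/63 + 74*(1/11))*(-101/(-104) - 95) = (-23/63 + 74/11)*(-101*(-1/104) - 95) = 4409*(101/104 - 95)/693 = (4409/693)*(-9779/104) = -559943/936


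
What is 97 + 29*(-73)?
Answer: -2020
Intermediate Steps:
97 + 29*(-73) = 97 - 2117 = -2020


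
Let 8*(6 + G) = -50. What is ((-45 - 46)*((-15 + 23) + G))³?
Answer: 3702294323/64 ≈ 5.7848e+7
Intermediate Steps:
G = -49/4 (G = -6 + (⅛)*(-50) = -6 - 25/4 = -49/4 ≈ -12.250)
((-45 - 46)*((-15 + 23) + G))³ = ((-45 - 46)*((-15 + 23) - 49/4))³ = (-91*(8 - 49/4))³ = (-91*(-17/4))³ = (1547/4)³ = 3702294323/64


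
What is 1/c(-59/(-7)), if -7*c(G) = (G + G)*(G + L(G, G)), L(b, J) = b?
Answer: -343/13924 ≈ -0.024634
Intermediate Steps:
c(G) = -4*G²/7 (c(G) = -(G + G)*(G + G)/7 = -2*G*2*G/7 = -4*G²/7)
1/c(-59/(-7)) = 1/(-4*(-59/(-7))²/7) = 1/(-4*(-59*(-⅐))²/7) = 1/(-4*(59/7)²/7) = 1/(-4/7*3481/49) = 1/(-13924/343) = -343/13924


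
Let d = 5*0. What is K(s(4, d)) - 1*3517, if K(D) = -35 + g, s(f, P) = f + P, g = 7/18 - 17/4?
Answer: -128011/36 ≈ -3555.9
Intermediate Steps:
d = 0
g = -139/36 (g = 7*(1/18) - 17*1/4 = 7/18 - 17/4 = -139/36 ≈ -3.8611)
s(f, P) = P + f
K(D) = -1399/36 (K(D) = -35 - 139/36 = -1399/36)
K(s(4, d)) - 1*3517 = -1399/36 - 1*3517 = -1399/36 - 3517 = -128011/36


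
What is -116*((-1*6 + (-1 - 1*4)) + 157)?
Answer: -16936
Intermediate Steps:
-116*((-1*6 + (-1 - 1*4)) + 157) = -116*((-6 + (-1 - 4)) + 157) = -116*((-6 - 5) + 157) = -116*(-11 + 157) = -116*146 = -16936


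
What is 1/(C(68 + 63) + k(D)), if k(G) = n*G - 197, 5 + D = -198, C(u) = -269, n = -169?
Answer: 1/33841 ≈ 2.9550e-5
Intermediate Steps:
D = -203 (D = -5 - 198 = -203)
k(G) = -197 - 169*G (k(G) = -169*G - 197 = -197 - 169*G)
1/(C(68 + 63) + k(D)) = 1/(-269 + (-197 - 169*(-203))) = 1/(-269 + (-197 + 34307)) = 1/(-269 + 34110) = 1/33841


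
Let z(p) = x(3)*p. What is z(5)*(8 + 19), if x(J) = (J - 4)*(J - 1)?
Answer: -270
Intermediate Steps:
x(J) = (-1 + J)*(-4 + J) (x(J) = (-4 + J)*(-1 + J) = (-1 + J)*(-4 + J))
z(p) = -2*p (z(p) = (4 + 3**2 - 5*3)*p = (4 + 9 - 15)*p = -2*p)
z(5)*(8 + 19) = (-2*5)*(8 + 19) = -10*27 = -270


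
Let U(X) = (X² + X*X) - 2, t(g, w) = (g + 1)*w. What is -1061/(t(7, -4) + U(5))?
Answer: -1061/16 ≈ -66.313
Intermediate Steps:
t(g, w) = w*(1 + g) (t(g, w) = (1 + g)*w = w*(1 + g))
U(X) = -2 + 2*X² (U(X) = (X² + X²) - 2 = 2*X² - 2 = -2 + 2*X²)
-1061/(t(7, -4) + U(5)) = -1061/(-4*(1 + 7) + (-2 + 2*5²)) = -1061/(-4*8 + (-2 + 2*25)) = -1061/(-32 + (-2 + 50)) = -1061/(-32 + 48) = -1061/16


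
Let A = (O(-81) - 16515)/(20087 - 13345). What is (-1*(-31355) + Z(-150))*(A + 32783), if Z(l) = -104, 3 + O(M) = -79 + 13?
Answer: 3453335534451/3371 ≈ 1.0244e+9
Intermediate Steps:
O(M) = -69 (O(M) = -3 + (-79 + 13) = -3 - 66 = -69)
A = -8292/3371 (A = (-69 - 16515)/(20087 - 13345) = -16584/6742 = -16584*1/6742 = -8292/3371 ≈ -2.4598)
(-1*(-31355) + Z(-150))*(A + 32783) = (-1*(-31355) - 104)*(-8292/3371 + 32783) = (31355 - 104)*(110503201/3371) = 31251*(110503201/3371) = 3453335534451/3371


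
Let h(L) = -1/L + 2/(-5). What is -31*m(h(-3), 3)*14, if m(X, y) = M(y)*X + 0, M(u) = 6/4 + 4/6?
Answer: 2821/45 ≈ 62.689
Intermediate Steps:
M(u) = 13/6 (M(u) = 6*(1/4) + 4*(1/6) = 3/2 + 2/3 = 13/6)
h(L) = -2/5 - 1/L (h(L) = -1/L + 2*(-1/5) = -1/L - 2/5 = -2/5 - 1/L)
m(X, y) = 13*X/6 (m(X, y) = 13*X/6 + 0 = 13*X/6)
-31*m(h(-3), 3)*14 = -403*(-2/5 - 1/(-3))/6*14 = -403*(-2/5 - 1*(-1/3))/6*14 = -403*(-2/5 + 1/3)/6*14 = -403*(-1)/(6*15)*14 = -31*(-13/90)*14 = (403/90)*14 = 2821/45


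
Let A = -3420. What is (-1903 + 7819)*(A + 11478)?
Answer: 47671128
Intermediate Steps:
(-1903 + 7819)*(A + 11478) = (-1903 + 7819)*(-3420 + 11478) = 5916*8058 = 47671128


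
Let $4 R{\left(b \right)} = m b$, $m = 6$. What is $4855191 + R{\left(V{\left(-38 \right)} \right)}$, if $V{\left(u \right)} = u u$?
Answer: $4857357$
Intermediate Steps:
$V{\left(u \right)} = u^{2}$
$R{\left(b \right)} = \frac{3 b}{2}$ ($R{\left(b \right)} = \frac{6 b}{4} = \frac{3 b}{2}$)
$4855191 + R{\left(V{\left(-38 \right)} \right)} = 4855191 + \frac{3 \left(-38\right)^{2}}{2} = 4855191 + \frac{3}{2} \cdot 1444 = 4855191 + 2166 = 4857357$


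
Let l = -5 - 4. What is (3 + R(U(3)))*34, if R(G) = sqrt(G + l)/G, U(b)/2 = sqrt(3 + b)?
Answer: 102 + 17*sqrt(-54 + 12*sqrt(6))/6 ≈ 102.0 + 14.055*I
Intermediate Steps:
U(b) = 2*sqrt(3 + b)
l = -9
R(G) = sqrt(-9 + G)/G (R(G) = sqrt(G - 9)/G = sqrt(-9 + G)/G)
(3 + R(U(3)))*34 = (3 + sqrt(-9 + 2*sqrt(3 + 3))/((2*sqrt(3 + 3))))*34 = (3 + sqrt(-9 + 2*sqrt(6))/((2*sqrt(6))))*34 = (3 + (sqrt(6)/12)*sqrt(-9 + 2*sqrt(6)))*34 = (3 + sqrt(6)*sqrt(-9 + 2*sqrt(6))/12)*34 = 102 + 17*sqrt(6)*sqrt(-9 + 2*sqrt(6))/6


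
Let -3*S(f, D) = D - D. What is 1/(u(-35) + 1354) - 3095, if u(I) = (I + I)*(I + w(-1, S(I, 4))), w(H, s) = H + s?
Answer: -11990029/3874 ≈ -3095.0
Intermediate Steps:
S(f, D) = 0 (S(f, D) = -(D - D)/3 = -⅓*0 = 0)
u(I) = 2*I*(-1 + I) (u(I) = (I + I)*(I + (-1 + 0)) = (2*I)*(I - 1) = (2*I)*(-1 + I) = 2*I*(-1 + I))
1/(u(-35) + 1354) - 3095 = 1/(2*(-35)*(-1 - 35) + 1354) - 3095 = 1/(2*(-35)*(-36) + 1354) - 3095 = 1/(2520 + 1354) - 3095 = 1/3874 - 3095 = -11990029/3874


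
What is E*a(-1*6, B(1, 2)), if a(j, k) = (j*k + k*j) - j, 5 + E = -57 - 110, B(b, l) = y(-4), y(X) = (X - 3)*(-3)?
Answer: 42312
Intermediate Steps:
y(X) = 9 - 3*X (y(X) = (-3 + X)*(-3) = 9 - 3*X)
B(b, l) = 21 (B(b, l) = 9 - 3*(-4) = 9 + 12 = 21)
E = -172 (E = -5 + (-57 - 110) = -5 - 167 = -172)
a(j, k) = -j + 2*j*k (a(j, k) = (j*k + j*k) - j = 2*j*k - j = -j + 2*j*k)
E*a(-1*6, B(1, 2)) = -172*(-1*6)*(-1 + 2*21) = -(-1032)*(-1 + 42) = -(-1032)*41 = -172*(-246) = 42312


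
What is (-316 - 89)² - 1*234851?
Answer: -70826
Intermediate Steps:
(-316 - 89)² - 1*234851 = (-405)² - 234851 = 164025 - 234851 = -70826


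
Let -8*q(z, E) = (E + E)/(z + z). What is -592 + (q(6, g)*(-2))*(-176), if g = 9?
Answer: -658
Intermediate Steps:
q(z, E) = -E/(8*z) (q(z, E) = -(E + E)/(8*(z + z)) = -2*E/(8*(2*z)) = -2*E*1/(2*z)/8 = -E/(8*z))
-592 + (q(6, g)*(-2))*(-176) = -592 + (-⅛*9/6*(-2))*(-176) = -592 + (-⅛*9*⅙*(-2))*(-176) = -592 - 3/16*(-2)*(-176) = -592 + (3/8)*(-176) = -592 - 66 = -658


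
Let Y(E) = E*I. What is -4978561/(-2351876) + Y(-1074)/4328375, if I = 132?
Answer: 21215658211607/10179801281500 ≈ 2.0841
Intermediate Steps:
Y(E) = 132*E (Y(E) = E*132 = 132*E)
-4978561/(-2351876) + Y(-1074)/4328375 = -4978561/(-2351876) + (132*(-1074))/4328375 = -4978561*(-1/2351876) - 141768*1/4328375 = 4978561/2351876 - 141768/4328375 = 21215658211607/10179801281500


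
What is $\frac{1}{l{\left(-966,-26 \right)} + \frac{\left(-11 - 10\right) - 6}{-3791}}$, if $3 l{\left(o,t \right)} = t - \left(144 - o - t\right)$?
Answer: $- \frac{11373}{4405061} \approx -0.0025818$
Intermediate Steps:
$l{\left(o,t \right)} = -48 + \frac{o}{3} + \frac{2 t}{3}$ ($l{\left(o,t \right)} = \frac{t - \left(144 - o - t\right)}{3} = \frac{t + \left(-144 + o + t\right)}{3} = \frac{-144 + o + 2 t}{3} = -48 + \frac{o}{3} + \frac{2 t}{3}$)
$\frac{1}{l{\left(-966,-26 \right)} + \frac{\left(-11 - 10\right) - 6}{-3791}} = \frac{1}{\left(-48 + \frac{1}{3} \left(-966\right) + \frac{2}{3} \left(-26\right)\right) + \frac{\left(-11 - 10\right) - 6}{-3791}} = \frac{1}{\left(-48 - 322 - \frac{52}{3}\right) + \left(-21 - 6\right) \left(- \frac{1}{3791}\right)} = \frac{1}{- \frac{1162}{3} - - \frac{27}{3791}} = \frac{1}{- \frac{1162}{3} + \frac{27}{3791}} = \frac{1}{- \frac{4405061}{11373}} = - \frac{11373}{4405061}$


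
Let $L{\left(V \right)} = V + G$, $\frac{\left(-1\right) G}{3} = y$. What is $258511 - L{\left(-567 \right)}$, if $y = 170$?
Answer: $259588$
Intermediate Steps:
$G = -510$ ($G = \left(-3\right) 170 = -510$)
$L{\left(V \right)} = -510 + V$ ($L{\left(V \right)} = V - 510 = -510 + V$)
$258511 - L{\left(-567 \right)} = 258511 - \left(-510 - 567\right) = 258511 - -1077 = 258511 + 1077 = 259588$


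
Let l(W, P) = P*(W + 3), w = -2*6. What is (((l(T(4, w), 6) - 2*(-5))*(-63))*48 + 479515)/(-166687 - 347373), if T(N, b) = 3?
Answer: -340411/514060 ≈ -0.66220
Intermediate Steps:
w = -12
l(W, P) = P*(3 + W)
(((l(T(4, w), 6) - 2*(-5))*(-63))*48 + 479515)/(-166687 - 347373) = (((6*(3 + 3) - 2*(-5))*(-63))*48 + 479515)/(-166687 - 347373) = (((6*6 + 10)*(-63))*48 + 479515)/(-514060) = (((36 + 10)*(-63))*48 + 479515)*(-1/514060) = ((46*(-63))*48 + 479515)*(-1/514060) = (-2898*48 + 479515)*(-1/514060) = (-139104 + 479515)*(-1/514060) = 340411*(-1/514060) = -340411/514060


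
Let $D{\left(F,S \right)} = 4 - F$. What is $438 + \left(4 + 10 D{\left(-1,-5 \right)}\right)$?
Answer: $492$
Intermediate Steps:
$438 + \left(4 + 10 D{\left(-1,-5 \right)}\right) = 438 + \left(4 + 10 \left(4 - -1\right)\right) = 438 + \left(4 + 10 \left(4 + 1\right)\right) = 438 + \left(4 + 10 \cdot 5\right) = 438 + \left(4 + 50\right) = 438 + 54 = 492$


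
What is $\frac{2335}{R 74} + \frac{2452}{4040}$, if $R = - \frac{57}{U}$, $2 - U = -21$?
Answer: $- \frac{12914104}{1065045} \approx -12.125$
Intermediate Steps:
$U = 23$ ($U = 2 - -21 = 2 + 21 = 23$)
$R = - \frac{57}{23} \approx -2.4783$
$\frac{2335}{R 74} + \frac{2452}{4040} = \frac{2335}{\left(- \frac{57}{23}\right) 74} + \frac{2452}{4040} = \frac{2335}{- \frac{4218}{23}} + 2452 \cdot \frac{1}{4040} = 2335 \left(- \frac{23}{4218}\right) + \frac{613}{1010} = - \frac{53705}{4218} + \frac{613}{1010} = - \frac{12914104}{1065045}$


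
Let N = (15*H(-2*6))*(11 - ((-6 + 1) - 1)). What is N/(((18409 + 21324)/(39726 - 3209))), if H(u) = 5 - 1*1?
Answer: 37247340/39733 ≈ 937.44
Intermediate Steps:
H(u) = 4 (H(u) = 5 - 1 = 4)
N = 1020 (N = (15*4)*(11 - ((-6 + 1) - 1)) = 60*(11 - (-5 - 1)) = 60*(11 - 1*(-6)) = 60*(11 + 6) = 60*17 = 1020)
N/(((18409 + 21324)/(39726 - 3209))) = 1020/(((18409 + 21324)/(39726 - 3209))) = 1020/((39733/36517)) = 1020/((39733*(1/36517))) = 1020/(39733/36517) = 1020*(36517/39733) = 37247340/39733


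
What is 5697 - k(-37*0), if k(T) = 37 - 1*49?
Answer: 5709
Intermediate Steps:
k(T) = -12 (k(T) = 37 - 49 = -12)
5697 - k(-37*0) = 5697 - 1*(-12) = 5697 + 12 = 5709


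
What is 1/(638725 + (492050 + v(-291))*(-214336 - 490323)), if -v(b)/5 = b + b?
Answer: -1/348777379915 ≈ -2.8672e-12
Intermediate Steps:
v(b) = -10*b (v(b) = -5*(b + b) = -10*b)
1/(638725 + (492050 + v(-291))*(-214336 - 490323)) = 1/(638725 + (492050 - 10*(-291))*(-214336 - 490323)) = 1/(638725 + (492050 + 2910)*(-704659)) = 1/(638725 + 494960*(-704659)) = 1/(638725 - 348778018640) = 1/(-348777379915) = -1/348777379915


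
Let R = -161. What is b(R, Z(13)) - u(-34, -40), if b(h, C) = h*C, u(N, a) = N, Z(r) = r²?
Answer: -27175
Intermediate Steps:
b(h, C) = C*h
b(R, Z(13)) - u(-34, -40) = 13²*(-161) - 1*(-34) = 169*(-161) + 34 = -27209 + 34 = -27175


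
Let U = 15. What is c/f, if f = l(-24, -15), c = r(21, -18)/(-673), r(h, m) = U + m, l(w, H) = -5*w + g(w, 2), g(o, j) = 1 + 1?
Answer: 3/82106 ≈ 3.6538e-5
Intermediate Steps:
g(o, j) = 2
l(w, H) = 2 - 5*w (l(w, H) = -5*w + 2 = 2 - 5*w)
r(h, m) = 15 + m
c = 3/673 (c = (15 - 18)/(-673) = -3*(-1/673) = 3/673 ≈ 0.0044577)
f = 122 (f = 2 - 5*(-24) = 2 + 120 = 122)
c/f = (3/673)/122 = (3/673)*(1/122) = 3/82106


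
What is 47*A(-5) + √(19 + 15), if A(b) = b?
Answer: -235 + √34 ≈ -229.17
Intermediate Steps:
47*A(-5) + √(19 + 15) = 47*(-5) + √(19 + 15) = -235 + √34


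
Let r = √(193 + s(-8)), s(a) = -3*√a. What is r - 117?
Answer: -117 + √(193 - 6*I*√2) ≈ -103.1 - 0.30532*I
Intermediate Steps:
r = √(193 - 6*I*√2) ≈ 13.896 - 0.30532*I
r - 117 = √(193 - 6*I*√2) - 117 = -117 + √(193 - 6*I*√2)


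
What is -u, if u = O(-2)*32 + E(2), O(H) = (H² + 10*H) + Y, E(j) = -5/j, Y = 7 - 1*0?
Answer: 581/2 ≈ 290.50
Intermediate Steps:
Y = 7 (Y = 7 + 0 = 7)
O(H) = 7 + H² + 10*H (O(H) = (H² + 10*H) + 7 = 7 + H² + 10*H)
u = -581/2 (u = (7 + (-2)² + 10*(-2))*32 - 5/2 = (7 + 4 - 20)*32 - 5*½ = -9*32 - 5/2 = -288 - 5/2 = -581/2 ≈ -290.50)
-u = -1*(-581/2) = 581/2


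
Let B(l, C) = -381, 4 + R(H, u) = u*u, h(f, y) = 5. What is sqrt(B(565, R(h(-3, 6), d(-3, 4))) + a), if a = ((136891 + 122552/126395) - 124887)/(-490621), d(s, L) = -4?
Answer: I*sqrt(1465227029278492491557465)/62012041295 ≈ 19.52*I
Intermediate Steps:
R(H, u) = -4 + u**2 (R(H, u) = -4 + u*u = -4 + u**2)
a = -1517368132/62012041295 (a = ((136891 + 122552*(1/126395)) - 124887)*(-1/490621) = ((136891 + 122552/126395) - 124887)*(-1/490621) = (17302460497/126395 - 124887)*(-1/490621) = (1517368132/126395)*(-1/490621) = -1517368132/62012041295 ≈ -0.024469)
sqrt(B(565, R(h(-3, 6), d(-3, 4))) + a) = sqrt(-381 - 1517368132/62012041295) = sqrt(-23628105101527/62012041295) = I*sqrt(1465227029278492491557465)/62012041295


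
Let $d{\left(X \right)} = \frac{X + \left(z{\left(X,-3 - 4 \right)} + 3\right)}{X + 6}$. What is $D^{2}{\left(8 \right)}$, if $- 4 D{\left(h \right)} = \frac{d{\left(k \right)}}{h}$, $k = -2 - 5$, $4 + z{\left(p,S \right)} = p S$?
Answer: $\frac{1681}{1024} \approx 1.6416$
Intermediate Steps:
$z{\left(p,S \right)} = -4 + S p$ ($z{\left(p,S \right)} = -4 + p S = -4 + S p$)
$k = -7$
$d{\left(X \right)} = \frac{-1 - 6 X}{6 + X}$ ($d{\left(X \right)} = \frac{X + \left(\left(-4 + \left(-3 - 4\right) X\right) + 3\right)}{X + 6} = \frac{X + \left(\left(-4 + \left(-3 - 4\right) X\right) + 3\right)}{6 + X} = \frac{X + \left(\left(-4 - 7 X\right) + 3\right)}{6 + X} = \frac{X - \left(1 + 7 X\right)}{6 + X} = \frac{-1 - 6 X}{6 + X}$)
$D{\left(h \right)} = \frac{41}{4 h}$ ($D{\left(h \right)} = - \frac{\frac{-1 - -42}{6 - 7} \frac{1}{h}}{4} = - \frac{\frac{-1 + 42}{-1} \frac{1}{h}}{4} = - \frac{\left(-1\right) 41 \frac{1}{h}}{4} = - \frac{\left(-41\right) \frac{1}{h}}{4} = \frac{41}{4 h}$)
$D^{2}{\left(8 \right)} = \left(\frac{41}{4 \cdot 8}\right)^{2} = \left(\frac{41}{4} \cdot \frac{1}{8}\right)^{2} = \left(\frac{41}{32}\right)^{2} = \frac{1681}{1024}$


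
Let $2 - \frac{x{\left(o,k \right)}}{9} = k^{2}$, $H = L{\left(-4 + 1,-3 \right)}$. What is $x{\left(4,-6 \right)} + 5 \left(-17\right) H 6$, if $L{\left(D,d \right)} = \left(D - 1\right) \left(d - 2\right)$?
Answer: $-10506$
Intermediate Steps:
$L{\left(D,d \right)} = \left(-1 + D\right) \left(-2 + d\right)$
$H = 20$ ($H = 2 - -3 - 2 \left(-4 + 1\right) + \left(-4 + 1\right) \left(-3\right) = 2 + 3 - -6 - -9 = 2 + 3 + 6 + 9 = 20$)
$x{\left(o,k \right)} = 18 - 9 k^{2}$
$x{\left(4,-6 \right)} + 5 \left(-17\right) H 6 = \left(18 - 9 \left(-6\right)^{2}\right) + 5 \left(-17\right) 20 \cdot 6 = \left(18 - 324\right) - 10200 = -306 - 10200 = -10506$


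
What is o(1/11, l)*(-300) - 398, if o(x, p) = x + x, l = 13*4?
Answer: -4978/11 ≈ -452.55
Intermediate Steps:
l = 52
o(x, p) = 2*x
o(1/11, l)*(-300) - 398 = (2/11)*(-300) - 398 = -600/11 - 398 = -4978/11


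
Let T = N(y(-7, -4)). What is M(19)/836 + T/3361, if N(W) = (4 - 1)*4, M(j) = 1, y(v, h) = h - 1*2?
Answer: 13393/2809796 ≈ 0.0047665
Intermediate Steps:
y(v, h) = -2 + h (y(v, h) = h - 2 = -2 + h)
N(W) = 12 (N(W) = 3*4 = 12)
T = 12
M(19)/836 + T/3361 = 1/836 + 12/3361 = 13393/2809796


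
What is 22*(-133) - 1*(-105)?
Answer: -2821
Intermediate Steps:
22*(-133) - 1*(-105) = -2926 + 105 = -2821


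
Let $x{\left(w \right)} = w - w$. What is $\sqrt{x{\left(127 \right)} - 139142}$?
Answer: $i \sqrt{139142} \approx 373.02 i$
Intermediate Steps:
$x{\left(w \right)} = 0$
$\sqrt{x{\left(127 \right)} - 139142} = \sqrt{0 - 139142} = \sqrt{-139142} = i \sqrt{139142}$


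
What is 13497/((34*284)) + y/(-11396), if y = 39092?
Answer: -55915135/27509944 ≈ -2.0325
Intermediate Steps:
13497/((34*284)) + y/(-11396) = 13497/((34*284)) + 39092/(-11396) = 13497/9656 + 39092*(-1/11396) = 13497*(1/9656) - 9773/2849 = 13497/9656 - 9773/2849 = -55915135/27509944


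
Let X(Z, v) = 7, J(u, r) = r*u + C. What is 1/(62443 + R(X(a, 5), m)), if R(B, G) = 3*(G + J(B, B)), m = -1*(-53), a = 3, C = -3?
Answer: 1/62740 ≈ 1.5939e-5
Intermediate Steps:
J(u, r) = -3 + r*u (J(u, r) = r*u - 3 = -3 + r*u)
m = 53
R(B, G) = -9 + 3*G + 3*B² (R(B, G) = 3*(G + (-3 + B*B)) = 3*(G + (-3 + B²)) = 3*(-3 + G + B²) = -9 + 3*G + 3*B²)
1/(62443 + R(X(a, 5), m)) = 1/(62443 + (-9 + 3*53 + 3*7²)) = 1/(62443 + (-9 + 159 + 3*49)) = 1/(62443 + (-9 + 159 + 147)) = 1/(62443 + 297) = 1/62740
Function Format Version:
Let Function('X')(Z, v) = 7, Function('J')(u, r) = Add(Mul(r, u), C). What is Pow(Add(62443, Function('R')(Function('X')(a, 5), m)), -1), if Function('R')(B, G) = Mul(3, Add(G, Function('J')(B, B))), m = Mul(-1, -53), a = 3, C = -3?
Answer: Rational(1, 62740) ≈ 1.5939e-5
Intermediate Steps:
Function('J')(u, r) = Add(-3, Mul(r, u)) (Function('J')(u, r) = Add(Mul(r, u), -3) = Add(-3, Mul(r, u)))
m = 53
Function('R')(B, G) = Add(-9, Mul(3, G), Mul(3, Pow(B, 2))) (Function('R')(B, G) = Mul(3, Add(G, Add(-3, Mul(B, B)))) = Mul(3, Add(G, Add(-3, Pow(B, 2)))) = Mul(3, Add(-3, G, Pow(B, 2))) = Add(-9, Mul(3, G), Mul(3, Pow(B, 2))))
Pow(Add(62443, Function('R')(Function('X')(a, 5), m)), -1) = Pow(Add(62443, Add(-9, Mul(3, 53), Mul(3, Pow(7, 2)))), -1) = Pow(Add(62443, Add(-9, 159, Mul(3, 49))), -1) = Pow(Add(62443, Add(-9, 159, 147)), -1) = Pow(Add(62443, 297), -1) = Pow(62740, -1) = Rational(1, 62740)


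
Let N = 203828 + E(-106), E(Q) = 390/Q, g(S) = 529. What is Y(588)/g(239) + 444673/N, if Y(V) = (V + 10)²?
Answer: 7326185433/10802689 ≈ 678.18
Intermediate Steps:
Y(V) = (10 + V)²
N = 10802689/53 (N = 203828 + 390/(-106) = 203828 + 390*(-1/106) = 203828 - 195/53 = 10802689/53 ≈ 2.0382e+5)
Y(588)/g(239) + 444673/N = (10 + 588)²/529 + 444673/(10802689/53) = 598²*(1/529) + 444673*(53/10802689) = 357604*(1/529) + 23567669/10802689 = 676 + 23567669/10802689 = 7326185433/10802689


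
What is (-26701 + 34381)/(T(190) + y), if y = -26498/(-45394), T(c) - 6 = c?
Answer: 58104320/1487287 ≈ 39.067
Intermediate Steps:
T(c) = 6 + c
y = 13249/22697 (y = -26498*(-1/45394) = 13249/22697 ≈ 0.58373)
(-26701 + 34381)/(T(190) + y) = (-26701 + 34381)/((6 + 190) + 13249/22697) = 7680/(196 + 13249/22697) = 7680/(4461861/22697) = 7680*(22697/4461861) = 58104320/1487287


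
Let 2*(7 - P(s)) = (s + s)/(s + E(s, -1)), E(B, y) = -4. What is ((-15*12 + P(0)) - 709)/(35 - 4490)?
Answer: 98/495 ≈ 0.19798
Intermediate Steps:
P(s) = 7 - s/(-4 + s) (P(s) = 7 - (s + s)/(2*(s - 4)) = 7 - 2*s/(2*(-4 + s)) = 7 - s/(-4 + s))
((-15*12 + P(0)) - 709)/(35 - 4490) = ((-15*12 + 2*(-14 + 3*0)/(-4 + 0)) - 709)/(35 - 4490) = ((-180 + 2*(-14 + 0)/(-4)) - 709)/(-4455) = ((-180 + 2*(-¼)*(-14)) - 709)*(-1/4455) = ((-180 + 7) - 709)*(-1/4455) = (-173 - 709)*(-1/4455) = -882*(-1/4455) = 98/495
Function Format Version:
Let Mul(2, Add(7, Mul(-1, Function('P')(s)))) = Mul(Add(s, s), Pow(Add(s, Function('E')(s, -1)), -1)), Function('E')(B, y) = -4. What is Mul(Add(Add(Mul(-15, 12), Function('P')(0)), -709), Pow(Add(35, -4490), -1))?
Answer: Rational(98, 495) ≈ 0.19798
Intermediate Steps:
Function('P')(s) = Add(7, Mul(-1, s, Pow(Add(-4, s), -1))) (Function('P')(s) = Add(7, Mul(Rational(-1, 2), Mul(Add(s, s), Pow(Add(s, -4), -1)))) = Add(7, Mul(Rational(-1, 2), Mul(Mul(2, s), Pow(Add(-4, s), -1)))) = Add(7, Mul(Rational(-1, 2), Mul(2, s, Pow(Add(-4, s), -1)))) = Add(7, Mul(-1, s, Pow(Add(-4, s), -1))))
Mul(Add(Add(Mul(-15, 12), Function('P')(0)), -709), Pow(Add(35, -4490), -1)) = Mul(Add(Add(Mul(-15, 12), Mul(2, Pow(Add(-4, 0), -1), Add(-14, Mul(3, 0)))), -709), Pow(Add(35, -4490), -1)) = Mul(Add(Add(-180, Mul(2, Pow(-4, -1), Add(-14, 0))), -709), Pow(-4455, -1)) = Mul(Add(Add(-180, Mul(2, Rational(-1, 4), -14)), -709), Rational(-1, 4455)) = Mul(Add(Add(-180, 7), -709), Rational(-1, 4455)) = Mul(Add(-173, -709), Rational(-1, 4455)) = Mul(-882, Rational(-1, 4455)) = Rational(98, 495)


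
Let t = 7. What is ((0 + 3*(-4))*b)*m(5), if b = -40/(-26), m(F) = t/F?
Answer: -336/13 ≈ -25.846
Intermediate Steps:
m(F) = 7/F
b = 20/13 (b = -40*(-1/26) = 20/13 ≈ 1.5385)
((0 + 3*(-4))*b)*m(5) = ((0 + 3*(-4))*(20/13))*(7/5) = ((0 - 12)*(20/13))*(7*(⅕)) = -12*20/13*(7/5) = -240/13*7/5 = -336/13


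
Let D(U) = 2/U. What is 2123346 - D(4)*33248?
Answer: 2106722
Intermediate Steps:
2123346 - D(4)*33248 = 2123346 - 2/4*33248 = 2123346 - 2*(¼)*33248 = 2123346 - 33248/2 = 2123346 - 1*16624 = 2123346 - 16624 = 2106722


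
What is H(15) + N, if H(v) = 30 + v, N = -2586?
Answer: -2541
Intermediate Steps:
H(15) + N = (30 + 15) - 2586 = 45 - 2586 = -2541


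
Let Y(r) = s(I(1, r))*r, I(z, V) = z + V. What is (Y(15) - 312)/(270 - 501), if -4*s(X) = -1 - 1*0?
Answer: 411/308 ≈ 1.3344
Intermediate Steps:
I(z, V) = V + z
s(X) = ¼ (s(X) = -(-1 - 1*0)/4 = -(-1 + 0)/4 = -¼*(-1) = ¼)
Y(r) = r/4
(Y(15) - 312)/(270 - 501) = ((¼)*15 - 312)/(270 - 501) = (15/4 - 312)/(-231) = -1233/4*(-1/231) = 411/308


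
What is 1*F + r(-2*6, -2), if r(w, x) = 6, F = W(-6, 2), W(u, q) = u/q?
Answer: 3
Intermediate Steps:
F = -3 (F = -6/2 = -6*1/2 = -3)
1*F + r(-2*6, -2) = 1*(-3) + 6 = -3 + 6 = 3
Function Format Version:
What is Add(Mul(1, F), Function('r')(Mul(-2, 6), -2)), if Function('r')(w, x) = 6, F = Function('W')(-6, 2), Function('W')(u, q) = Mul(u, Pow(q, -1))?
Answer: 3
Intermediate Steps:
F = -3 (F = Mul(-6, Pow(2, -1)) = Mul(-6, Rational(1, 2)) = -3)
Add(Mul(1, F), Function('r')(Mul(-2, 6), -2)) = Add(Mul(1, -3), 6) = Add(-3, 6) = 3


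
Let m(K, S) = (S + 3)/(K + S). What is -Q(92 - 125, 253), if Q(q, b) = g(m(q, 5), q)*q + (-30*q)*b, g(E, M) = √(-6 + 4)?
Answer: -250470 + 33*I*√2 ≈ -2.5047e+5 + 46.669*I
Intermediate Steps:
m(K, S) = (3 + S)/(K + S)
g(E, M) = I*√2 (g(E, M) = √(-2) = I*√2)
Q(q, b) = -30*b*q + I*q*√2 (Q(q, b) = (I*√2)*q + (-30*q)*b = I*q*√2 - 30*b*q = -30*b*q + I*q*√2)
-Q(92 - 125, 253) = -(92 - 125)*(-30*253 + I*√2) = -(-33)*(-7590 + I*√2) = -(250470 - 33*I*√2) = -250470 + 33*I*√2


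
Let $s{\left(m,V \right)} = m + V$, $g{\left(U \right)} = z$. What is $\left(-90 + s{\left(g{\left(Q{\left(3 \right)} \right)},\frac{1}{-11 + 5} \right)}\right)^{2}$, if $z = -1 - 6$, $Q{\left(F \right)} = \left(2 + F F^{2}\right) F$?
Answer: $\frac{339889}{36} \approx 9441.4$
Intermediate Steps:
$Q{\left(F \right)} = F \left(2 + F^{3}\right)$ ($Q{\left(F \right)} = \left(2 + F^{3}\right) F = F \left(2 + F^{3}\right)$)
$z = -7$ ($z = -1 - 6 = -7$)
$g{\left(U \right)} = -7$
$s{\left(m,V \right)} = V + m$
$\left(-90 + s{\left(g{\left(Q{\left(3 \right)} \right)},\frac{1}{-11 + 5} \right)}\right)^{2} = \left(-90 - \left(7 - \frac{1}{-11 + 5}\right)\right)^{2} = \left(-90 - \left(7 - \frac{1}{-6}\right)\right)^{2} = \left(-90 - \frac{43}{6}\right)^{2} = \left(- \frac{583}{6}\right)^{2} = \frac{339889}{36}$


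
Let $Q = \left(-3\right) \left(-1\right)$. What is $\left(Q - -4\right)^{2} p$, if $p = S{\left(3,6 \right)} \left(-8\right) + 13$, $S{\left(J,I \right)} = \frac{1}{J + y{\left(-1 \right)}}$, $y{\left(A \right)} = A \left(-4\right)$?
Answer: $581$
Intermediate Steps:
$y{\left(A \right)} = - 4 A$
$S{\left(J,I \right)} = \frac{1}{4 + J}$ ($S{\left(J,I \right)} = \frac{1}{J - -4} = \frac{1}{J + 4} = \frac{1}{4 + J}$)
$Q = 3$
$p = \frac{83}{7}$ ($p = \frac{1}{4 + 3} \left(-8\right) + 13 = \frac{1}{7} \left(-8\right) + 13 = - \frac{8}{7} + 13 = \frac{83}{7} \approx 11.857$)
$\left(Q - -4\right)^{2} p = \left(3 - -4\right)^{2} \cdot \frac{83}{7} = \left(3 + 4\right)^{2} \cdot \frac{83}{7} = 7^{2} \cdot \frac{83}{7} = 49 \cdot \frac{83}{7} = 581$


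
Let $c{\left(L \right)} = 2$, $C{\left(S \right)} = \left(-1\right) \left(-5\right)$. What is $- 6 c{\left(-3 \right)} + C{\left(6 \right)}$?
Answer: $-7$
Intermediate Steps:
$C{\left(S \right)} = 5$
$- 6 c{\left(-3 \right)} + C{\left(6 \right)} = \left(-6\right) 2 + 5 = -12 + 5 = -7$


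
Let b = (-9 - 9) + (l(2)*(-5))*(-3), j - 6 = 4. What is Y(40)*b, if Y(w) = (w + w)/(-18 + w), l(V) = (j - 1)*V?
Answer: 10080/11 ≈ 916.36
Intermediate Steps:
j = 10 (j = 6 + 4 = 10)
l(V) = 9*V (l(V) = (10 - 1)*V = 9*V)
Y(w) = 2*w/(-18 + w) (Y(w) = (2*w)/(-18 + w) = 2*w/(-18 + w))
b = 252 (b = (-9 - 9) + ((9*2)*(-5))*(-3) = -18 + (18*(-5))*(-3) = -18 - 90*(-3) = -18 + 270 = 252)
Y(40)*b = (2*40/(-18 + 40))*252 = (2*40/22)*252 = (2*40*(1/22))*252 = (40/11)*252 = 10080/11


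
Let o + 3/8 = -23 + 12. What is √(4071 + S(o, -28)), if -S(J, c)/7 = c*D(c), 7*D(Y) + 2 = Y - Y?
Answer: √4015 ≈ 63.364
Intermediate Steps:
D(Y) = -2/7 (D(Y) = -2/7 + (Y - Y)/7 = -2/7 + (⅐)*0 = -2/7 + 0 = -2/7)
o = -91/8 (o = -3/8 + (-23 + 12) = -3/8 - 11 = -91/8 ≈ -11.375)
S(J, c) = 2*c (S(J, c) = -7*c*(-2)/7 = -(-2)*c = 2*c)
√(4071 + S(o, -28)) = √(4071 + 2*(-28)) = √(4071 - 56) = √4015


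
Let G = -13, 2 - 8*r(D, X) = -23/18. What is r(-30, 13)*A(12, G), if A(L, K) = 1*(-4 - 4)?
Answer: -59/18 ≈ -3.2778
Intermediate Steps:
r(D, X) = 59/144 (r(D, X) = ¼ - (-23)/(8*18) = ¼ - ⅛*(-23/18) = ¼ + 23/144 = 59/144)
A(L, K) = -8 (A(L, K) = 1*(-8) = -8)
r(-30, 13)*A(12, G) = (59/144)*(-8) = -59/18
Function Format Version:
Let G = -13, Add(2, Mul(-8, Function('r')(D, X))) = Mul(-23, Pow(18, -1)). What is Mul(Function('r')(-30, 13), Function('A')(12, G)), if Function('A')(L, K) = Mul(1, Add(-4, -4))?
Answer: Rational(-59, 18) ≈ -3.2778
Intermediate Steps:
Function('r')(D, X) = Rational(59, 144) (Function('r')(D, X) = Add(Rational(1, 4), Mul(Rational(-1, 8), Mul(-23, Pow(18, -1)))) = Add(Rational(1, 4), Mul(Rational(-1, 8), Mul(-23, Rational(1, 18)))) = Add(Rational(1, 4), Mul(Rational(-1, 8), Rational(-23, 18))) = Add(Rational(1, 4), Rational(23, 144)) = Rational(59, 144))
Function('A')(L, K) = -8 (Function('A')(L, K) = Mul(1, -8) = -8)
Mul(Function('r')(-30, 13), Function('A')(12, G)) = Mul(Rational(59, 144), -8) = Rational(-59, 18)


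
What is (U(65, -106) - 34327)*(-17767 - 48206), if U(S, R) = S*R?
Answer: 2719209141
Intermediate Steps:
U(S, R) = R*S
(U(65, -106) - 34327)*(-17767 - 48206) = (-106*65 - 34327)*(-17767 - 48206) = (-6890 - 34327)*(-65973) = -41217*(-65973) = 2719209141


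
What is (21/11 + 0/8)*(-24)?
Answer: -504/11 ≈ -45.818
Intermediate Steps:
(21/11 + 0/8)*(-24) = (21*(1/11) + 0*(⅛))*(-24) = (21/11 + 0)*(-24) = (21/11)*(-24) = -504/11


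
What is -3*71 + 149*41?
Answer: 5896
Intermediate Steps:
-3*71 + 149*41 = -213 + 6109 = 5896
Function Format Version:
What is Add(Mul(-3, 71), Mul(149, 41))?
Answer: 5896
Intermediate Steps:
Add(Mul(-3, 71), Mul(149, 41)) = Add(-213, 6109) = 5896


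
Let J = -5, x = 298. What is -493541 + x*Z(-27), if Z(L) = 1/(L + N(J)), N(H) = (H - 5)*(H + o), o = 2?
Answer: -1480325/3 ≈ -4.9344e+5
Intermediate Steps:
N(H) = (-5 + H)*(2 + H) (N(H) = (H - 5)*(H + 2) = (-5 + H)*(2 + H))
Z(L) = 1/(30 + L) (Z(L) = 1/(L + (-10 + (-5)² - 3*(-5))) = 1/(L + (-10 + 25 + 15)) = 1/(L + 30) = 1/(30 + L))
-493541 + x*Z(-27) = -493541 + 298/(30 - 27) = -493541 + 298/3 = -1480325/3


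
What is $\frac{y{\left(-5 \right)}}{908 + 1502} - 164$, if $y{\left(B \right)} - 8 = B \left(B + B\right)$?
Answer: $- \frac{197591}{1205} \approx -163.98$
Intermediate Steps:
$y{\left(B \right)} = 8 + 2 B^{2}$ ($y{\left(B \right)} = 8 + B \left(B + B\right) = 8 + B 2 B = 8 + 2 B^{2}$)
$\frac{y{\left(-5 \right)}}{908 + 1502} - 164 = \frac{8 + 2 \left(-5\right)^{2}}{908 + 1502} - 164 = \frac{8 + 2 \cdot 25}{2410} - 164 = \frac{8 + 50}{2410} - 164 = \frac{1}{2410} \cdot 58 - 164 = \frac{29}{1205} - 164 = - \frac{197591}{1205}$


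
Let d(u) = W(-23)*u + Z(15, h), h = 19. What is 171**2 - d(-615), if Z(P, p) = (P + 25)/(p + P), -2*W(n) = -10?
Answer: 549352/17 ≈ 32315.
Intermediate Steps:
W(n) = 5 (W(n) = -1/2*(-10) = 5)
Z(P, p) = (25 + P)/(P + p)
d(u) = 20/17 + 5*u (d(u) = 5*u + (25 + 15)/(15 + 19) = 5*u + 40/34 = 5*u + (1/34)*40 = 5*u + 20/17 = 20/17 + 5*u)
171**2 - d(-615) = 171**2 - (20/17 + 5*(-615)) = 29241 - (20/17 - 3075) = 29241 - 1*(-52255/17) = 29241 + 52255/17 = 549352/17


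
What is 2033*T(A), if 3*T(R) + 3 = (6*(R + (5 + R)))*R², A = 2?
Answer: 144343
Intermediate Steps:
T(R) = -1 + R²*(30 + 12*R)/3 (T(R) = -1 + ((6*(R + (5 + R)))*R²)/3 = -1 + ((6*(5 + 2*R))*R²)/3 = -1 + ((30 + 12*R)*R²)/3 = -1 + (R²*(30 + 12*R))/3 = -1 + R²*(30 + 12*R)/3)
2033*T(A) = 2033*(-1 + 4*2³ + 10*2²) = 2033*(-1 + 4*8 + 10*4) = 2033*(-1 + 32 + 40) = 2033*71 = 144343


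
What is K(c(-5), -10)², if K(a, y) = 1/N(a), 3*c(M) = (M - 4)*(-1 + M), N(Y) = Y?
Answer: 1/324 ≈ 0.0030864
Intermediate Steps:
c(M) = (-1 + M)*(-4 + M)/3 (c(M) = ((M - 4)*(-1 + M))/3 = ((-4 + M)*(-1 + M))/3 = ((-1 + M)*(-4 + M))/3 = (-1 + M)*(-4 + M)/3)
K(a, y) = 1/a
K(c(-5), -10)² = (1/(4/3 - 5/3*(-5) + (⅓)*(-5)²))² = (1/(4/3 + 25/3 + (⅓)*25))² = (1/(4/3 + 25/3 + 25/3))² = (1/18)² = 1/324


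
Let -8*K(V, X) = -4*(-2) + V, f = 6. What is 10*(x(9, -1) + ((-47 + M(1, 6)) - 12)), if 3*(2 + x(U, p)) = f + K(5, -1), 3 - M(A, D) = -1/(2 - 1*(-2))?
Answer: -6755/12 ≈ -562.92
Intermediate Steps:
M(A, D) = 13/4 (M(A, D) = 3 - (-1)/(2 - 1*(-2)) = 3 - (-1)/(2 + 2) = 3 - (-1)/4 = 3 - 1*(-1/4) = 3 + 1/4 = 13/4)
K(V, X) = -1 - V/8 (K(V, X) = -(-4*(-2) + V)/8 = -(8 + V)/8 = -1 - V/8)
x(U, p) = -13/24 (x(U, p) = -2 + (6 + (-1 - 1/8*5))/3 = -2 + (6 + (-1 - 5/8))/3 = -2 + (6 - 13/8)/3 = -2 + (1/3)*(35/8) = -2 + 35/24 = -13/24)
10*(x(9, -1) + ((-47 + M(1, 6)) - 12)) = 10*(-13/24 + ((-47 + 13/4) - 12)) = 10*(-13/24 + (-175/4 - 12)) = 10*(-13/24 - 223/4) = 10*(-1351/24) = -6755/12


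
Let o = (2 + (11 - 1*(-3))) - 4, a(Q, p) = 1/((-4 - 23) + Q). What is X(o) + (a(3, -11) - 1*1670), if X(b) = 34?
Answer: -39265/24 ≈ -1636.0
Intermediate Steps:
a(Q, p) = 1/(-27 + Q)
o = 12 (o = (2 + (11 + 3)) - 4 = (2 + 14) - 4 = 16 - 4 = 12)
X(o) + (a(3, -11) - 1*1670) = 34 + (1/(-27 + 3) - 1*1670) = 34 + (1/(-24) - 1670) = 34 + (-1/24 - 1670) = 34 - 40081/24 = -39265/24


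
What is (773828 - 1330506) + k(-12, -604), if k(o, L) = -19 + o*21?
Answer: -556949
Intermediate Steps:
k(o, L) = -19 + 21*o
(773828 - 1330506) + k(-12, -604) = (773828 - 1330506) + (-19 + 21*(-12)) = -556678 + (-19 - 252) = -556678 - 271 = -556949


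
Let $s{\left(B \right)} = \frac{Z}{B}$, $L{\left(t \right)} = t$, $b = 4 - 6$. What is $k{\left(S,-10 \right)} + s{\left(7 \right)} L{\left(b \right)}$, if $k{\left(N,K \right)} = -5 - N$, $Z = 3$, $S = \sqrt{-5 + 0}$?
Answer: $- \frac{41}{7} - i \sqrt{5} \approx -5.8571 - 2.2361 i$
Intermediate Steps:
$S = i \sqrt{5}$ ($S = \sqrt{-5} = i \sqrt{5} \approx 2.2361 i$)
$b = -2$
$s{\left(B \right)} = \frac{3}{B}$
$k{\left(S,-10 \right)} + s{\left(7 \right)} L{\left(b \right)} = \left(-5 - i \sqrt{5}\right) + \frac{3}{7} \left(-2\right) = \left(-5 - i \sqrt{5}\right) - \frac{6}{7} = - \frac{41}{7} - i \sqrt{5}$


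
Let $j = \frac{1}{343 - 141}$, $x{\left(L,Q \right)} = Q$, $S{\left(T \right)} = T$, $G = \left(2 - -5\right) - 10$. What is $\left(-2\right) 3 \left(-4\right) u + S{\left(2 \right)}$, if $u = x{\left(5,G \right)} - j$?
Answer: $- \frac{7082}{101} \approx -70.119$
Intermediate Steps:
$G = -3$ ($G = \left(2 + 5\right) - 10 = 7 - 10 = -3$)
$j = \frac{1}{202} \approx 0.0049505$
$u = - \frac{607}{202}$ ($u = -3 - \frac{1}{202} = - \frac{607}{202} \approx -3.005$)
$\left(-2\right) 3 \left(-4\right) u + S{\left(2 \right)} = \left(-2\right) 3 \left(-4\right) \left(- \frac{607}{202}\right) + 2 = \left(-6\right) \left(-4\right) \left(- \frac{607}{202}\right) + 2 = 24 \left(- \frac{607}{202}\right) + 2 = - \frac{7284}{101} + 2 = - \frac{7082}{101}$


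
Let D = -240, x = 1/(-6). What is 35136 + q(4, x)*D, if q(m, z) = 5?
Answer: 33936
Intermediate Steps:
x = -⅙ ≈ -0.16667
35136 + q(4, x)*D = 35136 + 5*(-240) = 35136 - 1200 = 33936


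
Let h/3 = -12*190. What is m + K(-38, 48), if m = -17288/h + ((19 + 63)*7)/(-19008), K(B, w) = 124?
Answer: 114211871/902880 ≈ 126.50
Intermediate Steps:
h = -6840 (h = 3*(-12*190) = 3*(-2280) = -6840)
m = 2254751/902880 (m = -17288/(-6840) + ((19 + 63)*7)/(-19008) = -17288*(-1/6840) + (82*7)*(-1/19008) = 2161/855 + 574*(-1/19008) = 2161/855 - 287/9504 = 2254751/902880 ≈ 2.4973)
m + K(-38, 48) = 2254751/902880 + 124 = 114211871/902880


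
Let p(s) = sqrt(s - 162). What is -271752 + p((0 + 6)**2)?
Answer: -271752 + 3*I*sqrt(14) ≈ -2.7175e+5 + 11.225*I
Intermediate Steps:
p(s) = sqrt(-162 + s)
-271752 + p((0 + 6)**2) = -271752 + sqrt(-162 + (0 + 6)**2) = -271752 + sqrt(-162 + 6**2) = -271752 + sqrt(-162 + 36) = -271752 + sqrt(-126) = -271752 + 3*I*sqrt(14)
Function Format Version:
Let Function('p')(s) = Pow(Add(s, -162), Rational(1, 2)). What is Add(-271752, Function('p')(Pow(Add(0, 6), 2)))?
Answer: Add(-271752, Mul(3, I, Pow(14, Rational(1, 2)))) ≈ Add(-2.7175e+5, Mul(11.225, I))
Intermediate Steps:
Function('p')(s) = Pow(Add(-162, s), Rational(1, 2))
Add(-271752, Function('p')(Pow(Add(0, 6), 2))) = Add(-271752, Pow(Add(-162, Pow(Add(0, 6), 2)), Rational(1, 2))) = Add(-271752, Pow(Add(-162, Pow(6, 2)), Rational(1, 2))) = Add(-271752, Pow(Add(-162, 36), Rational(1, 2))) = Add(-271752, Pow(-126, Rational(1, 2))) = Add(-271752, Mul(3, I, Pow(14, Rational(1, 2))))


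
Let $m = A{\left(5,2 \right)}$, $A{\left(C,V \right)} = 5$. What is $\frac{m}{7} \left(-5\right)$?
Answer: $- \frac{25}{7} \approx -3.5714$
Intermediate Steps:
$m = 5$
$\frac{m}{7} \left(-5\right) = \frac{5}{7} \left(-5\right) = - \frac{25}{7}$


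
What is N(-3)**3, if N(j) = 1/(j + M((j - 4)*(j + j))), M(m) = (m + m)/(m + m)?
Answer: -1/8 ≈ -0.12500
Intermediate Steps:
M(m) = 1 (M(m) = (2*m)/((2*m)) = (2*m)*(1/(2*m)) = 1)
N(j) = 1/(1 + j) (N(j) = 1/(j + 1) = 1/(1 + j))
N(-3)**3 = (1/(1 - 3))**3 = (1/(-2))**3 = (-1/2)**3 = -1/8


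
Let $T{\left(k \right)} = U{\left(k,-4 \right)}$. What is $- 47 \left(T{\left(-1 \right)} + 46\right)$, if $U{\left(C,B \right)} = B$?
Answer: $-1974$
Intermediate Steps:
$T{\left(k \right)} = -4$
$- 47 \left(T{\left(-1 \right)} + 46\right) = - 47 \left(-4 + 46\right) = \left(-47\right) 42 = -1974$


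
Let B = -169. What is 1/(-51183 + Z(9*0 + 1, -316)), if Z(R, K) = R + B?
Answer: -1/51351 ≈ -1.9474e-5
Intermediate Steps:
Z(R, K) = -169 + R (Z(R, K) = R - 169 = -169 + R)
1/(-51183 + Z(9*0 + 1, -316)) = 1/(-51183 + (-169 + (9*0 + 1))) = 1/(-51183 + (-169 + (0 + 1))) = 1/(-51183 + (-169 + 1)) = 1/(-51183 - 168) = 1/(-51351) = -1/51351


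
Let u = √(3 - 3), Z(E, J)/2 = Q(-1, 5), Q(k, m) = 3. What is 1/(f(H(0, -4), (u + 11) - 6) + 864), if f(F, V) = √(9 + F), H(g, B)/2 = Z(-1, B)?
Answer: 288/248825 - √21/746475 ≈ 0.0011513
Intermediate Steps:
Z(E, J) = 6 (Z(E, J) = 2*3 = 6)
H(g, B) = 12 (H(g, B) = 2*6 = 12)
u = 0 (u = √0 = 0)
1/(f(H(0, -4), (u + 11) - 6) + 864) = 1/(√(9 + 12) + 864) = 1/(√21 + 864) = 1/(864 + √21)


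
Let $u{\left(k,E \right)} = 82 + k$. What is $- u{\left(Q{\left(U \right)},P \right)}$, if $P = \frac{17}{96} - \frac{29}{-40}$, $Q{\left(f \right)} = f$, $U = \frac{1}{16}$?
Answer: $- \frac{1313}{16} \approx -82.063$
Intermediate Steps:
$U = \frac{1}{16} \approx 0.0625$
$P = \frac{433}{480}$ ($P = 17 \cdot \frac{1}{96} - - \frac{29}{40} = \frac{17}{96} + \frac{29}{40} = \frac{433}{480} \approx 0.90208$)
$- u{\left(Q{\left(U \right)},P \right)} = - (82 + \frac{1}{16}) = \left(-1\right) \frac{1313}{16} = - \frac{1313}{16}$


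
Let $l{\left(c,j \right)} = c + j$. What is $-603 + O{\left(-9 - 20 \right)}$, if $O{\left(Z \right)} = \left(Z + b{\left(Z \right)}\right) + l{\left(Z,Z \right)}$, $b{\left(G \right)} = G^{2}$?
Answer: $151$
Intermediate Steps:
$O{\left(Z \right)} = Z^{2} + 3 Z$ ($O{\left(Z \right)} = \left(Z + Z^{2}\right) + \left(Z + Z\right) = \left(Z + Z^{2}\right) + 2 Z = Z^{2} + 3 Z$)
$-603 + O{\left(-9 - 20 \right)} = -603 + \left(-9 - 20\right) \left(3 - 29\right) = -603 - 29 \left(3 - 29\right) = -603 - -754 = -603 + 754 = 151$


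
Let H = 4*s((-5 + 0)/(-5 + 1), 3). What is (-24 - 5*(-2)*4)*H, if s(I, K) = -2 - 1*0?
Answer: -128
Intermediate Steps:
s(I, K) = -2 (s(I, K) = -2 + 0 = -2)
H = -8 (H = 4*(-2) = -8)
(-24 - 5*(-2)*4)*H = (-24 - 5*(-2)*4)*(-8) = (-24 + 10*4)*(-8) = (-24 + 40)*(-8) = 16*(-8) = -128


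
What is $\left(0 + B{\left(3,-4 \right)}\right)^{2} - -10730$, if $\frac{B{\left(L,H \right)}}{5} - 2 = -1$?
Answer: $10755$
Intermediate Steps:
$B{\left(L,H \right)} = 5$ ($B{\left(L,H \right)} = 10 + 5 \left(-1\right) = 10 - 5 = 5$)
$\left(0 + B{\left(3,-4 \right)}\right)^{2} - -10730 = \left(0 + 5\right)^{2} - -10730 = 5^{2} + 10730 = 25 + 10730 = 10755$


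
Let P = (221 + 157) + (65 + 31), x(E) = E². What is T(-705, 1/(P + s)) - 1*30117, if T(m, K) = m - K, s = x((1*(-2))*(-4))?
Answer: -16582237/538 ≈ -30822.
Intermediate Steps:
s = 64 (s = ((1*(-2))*(-4))² = (-2*(-4))² = 8² = 64)
P = 474 (P = 378 + 96 = 474)
T(-705, 1/(P + s)) - 1*30117 = (-705 - 1/(474 + 64)) - 1*30117 = (-705 - 1/538) - 30117 = -379291/538 - 30117 = -16582237/538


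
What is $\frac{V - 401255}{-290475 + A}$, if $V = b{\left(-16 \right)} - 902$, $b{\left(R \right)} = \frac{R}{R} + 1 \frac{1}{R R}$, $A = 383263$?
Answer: $- \frac{102951935}{23753728} \approx -4.3341$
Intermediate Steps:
$b{\left(R \right)} = 1 + \frac{1}{R^{2}}$ ($b{\left(R \right)} = 1 + 1 \frac{1}{R^{2}} = 1 + \frac{1}{R^{2}}$)
$V = - \frac{230655}{256}$ ($V = \left(1 + \frac{1}{256}\right) - 902 = \frac{257}{256} - 902 = - \frac{230655}{256} \approx -901.0$)
$\frac{V - 401255}{-290475 + A} = \frac{- \frac{230655}{256} - 401255}{-290475 + 383263} = - \frac{102951935}{256 \cdot 92788} = \left(- \frac{102951935}{256}\right) \frac{1}{92788} = - \frac{102951935}{23753728}$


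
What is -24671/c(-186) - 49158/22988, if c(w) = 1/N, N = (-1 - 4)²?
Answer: -7089236429/11494 ≈ -6.1678e+5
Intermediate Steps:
N = 25 (N = (-5)² = 25)
c(w) = 1/25
-24671/c(-186) - 49158/22988 = -24671/1/25 - 49158/22988 = -24671*25 - 49158*1/22988 = -616775 - 24579/11494 = -7089236429/11494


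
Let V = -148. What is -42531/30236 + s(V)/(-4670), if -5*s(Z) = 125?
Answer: -19786387/14120212 ≈ -1.4013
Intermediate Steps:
s(Z) = -25 (s(Z) = -1/5*125 = -25)
-42531/30236 + s(V)/(-4670) = -42531/30236 - 25/(-4670) = -42531*1/30236 - 25*(-1/4670) = -42531/30236 + 5/934 = -19786387/14120212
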